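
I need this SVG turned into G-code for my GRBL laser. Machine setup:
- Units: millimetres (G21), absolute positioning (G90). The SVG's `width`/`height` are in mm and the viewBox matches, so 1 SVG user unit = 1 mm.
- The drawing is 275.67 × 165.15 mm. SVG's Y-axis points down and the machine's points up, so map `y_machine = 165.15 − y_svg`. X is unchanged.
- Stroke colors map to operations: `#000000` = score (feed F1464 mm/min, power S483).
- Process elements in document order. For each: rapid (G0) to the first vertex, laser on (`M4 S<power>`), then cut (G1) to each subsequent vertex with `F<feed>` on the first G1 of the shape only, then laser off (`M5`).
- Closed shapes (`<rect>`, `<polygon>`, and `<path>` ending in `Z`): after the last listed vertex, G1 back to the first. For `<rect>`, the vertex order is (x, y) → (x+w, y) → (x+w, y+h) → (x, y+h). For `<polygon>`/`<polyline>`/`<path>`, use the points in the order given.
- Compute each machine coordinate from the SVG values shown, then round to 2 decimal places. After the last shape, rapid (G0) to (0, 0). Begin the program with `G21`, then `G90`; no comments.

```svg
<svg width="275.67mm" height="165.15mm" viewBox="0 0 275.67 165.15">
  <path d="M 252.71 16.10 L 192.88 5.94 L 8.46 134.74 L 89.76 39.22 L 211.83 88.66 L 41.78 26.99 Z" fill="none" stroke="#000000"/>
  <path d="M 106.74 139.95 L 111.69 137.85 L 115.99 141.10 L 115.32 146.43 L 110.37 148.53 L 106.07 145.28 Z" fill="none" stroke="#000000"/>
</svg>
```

viewBox `0 0 275.67 165.15` with mm width/height → 1 unit = 1 mm. Flip: y_m = 165.15 − y_svg.

**Shape 1** — `<path>` closed polygon, stroke `#000000` → score (S483, F1464). Machine vertices: (252.71,149.05) → (192.88,159.21) → (8.46,30.41) → (89.76,125.93) → (211.83,76.49) → (41.78,138.16) → (252.71,149.05). Closed: final G1 returns to the first vertex.

**Shape 2** — `<path>` regular polygon, stroke `#000000` → score (S483, F1464). Machine vertices: (106.74,25.20) → (111.69,27.30) → (115.99,24.05) → (115.32,18.72) → (110.37,16.62) → (106.07,19.87) → (106.74,25.20). Closed: final G1 returns to the first vertex.

G21
G90
G0 X252.71 Y149.05
M4 S483
G1 X192.88 Y159.21 F1464
G1 X8.46 Y30.41
G1 X89.76 Y125.93
G1 X211.83 Y76.49
G1 X41.78 Y138.16
G1 X252.71 Y149.05
M5
G0 X106.74 Y25.20
M4 S483
G1 X111.69 Y27.30 F1464
G1 X115.99 Y24.05
G1 X115.32 Y18.72
G1 X110.37 Y16.62
G1 X106.07 Y19.87
G1 X106.74 Y25.20
M5
G0 X0.00 Y0.00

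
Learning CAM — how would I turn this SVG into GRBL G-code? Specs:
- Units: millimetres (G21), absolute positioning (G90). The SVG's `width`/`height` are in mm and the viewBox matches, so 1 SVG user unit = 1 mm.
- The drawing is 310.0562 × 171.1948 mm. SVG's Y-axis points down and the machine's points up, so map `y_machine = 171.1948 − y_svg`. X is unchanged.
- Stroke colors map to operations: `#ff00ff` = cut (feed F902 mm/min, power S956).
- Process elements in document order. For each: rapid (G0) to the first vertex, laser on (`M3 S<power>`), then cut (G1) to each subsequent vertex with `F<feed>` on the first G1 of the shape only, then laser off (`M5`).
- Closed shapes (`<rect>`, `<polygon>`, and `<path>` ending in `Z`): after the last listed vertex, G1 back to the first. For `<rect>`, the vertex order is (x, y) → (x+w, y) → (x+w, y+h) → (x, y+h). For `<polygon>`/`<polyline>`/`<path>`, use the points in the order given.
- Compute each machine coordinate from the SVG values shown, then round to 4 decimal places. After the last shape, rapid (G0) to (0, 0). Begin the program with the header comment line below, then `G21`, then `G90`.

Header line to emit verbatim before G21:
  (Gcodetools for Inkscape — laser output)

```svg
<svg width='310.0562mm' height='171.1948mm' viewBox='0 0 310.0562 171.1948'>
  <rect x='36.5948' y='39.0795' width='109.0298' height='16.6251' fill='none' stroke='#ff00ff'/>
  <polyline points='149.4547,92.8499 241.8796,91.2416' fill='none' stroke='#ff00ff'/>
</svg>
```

(Gcodetools for Inkscape — laser output)
G21
G90
G0 X36.5948 Y132.1153
M3 S956
G1 X145.6246 Y132.1153 F902
G1 X145.6246 Y115.4902
G1 X36.5948 Y115.4902
G1 X36.5948 Y132.1153
M5
G0 X149.4547 Y78.3449
M3 S956
G1 X241.8796 Y79.9532 F902
M5
G0 X0.0000 Y0.0000

Since the viewBox matches the mm dimensions, user units are millimetres directly. The only transform is the Y-flip y_m = 171.1948 − y_svg.

Shape 1 is a rectangle drawn with `<rect>`. Its stroke #ff00ff means cut at S956, F902. After flipping Y the toolpath is (36.5948,132.1153) → (145.6246,132.1153) → (145.6246,115.4902) → (36.5948,115.4902) → (36.5948,132.1153), returning to the start.

Shape 2 is a line segment drawn with `<polyline>`. Its stroke #ff00ff means cut at S956, F902. After flipping Y the toolpath is (149.4547,78.3449) → (241.8796,79.9532).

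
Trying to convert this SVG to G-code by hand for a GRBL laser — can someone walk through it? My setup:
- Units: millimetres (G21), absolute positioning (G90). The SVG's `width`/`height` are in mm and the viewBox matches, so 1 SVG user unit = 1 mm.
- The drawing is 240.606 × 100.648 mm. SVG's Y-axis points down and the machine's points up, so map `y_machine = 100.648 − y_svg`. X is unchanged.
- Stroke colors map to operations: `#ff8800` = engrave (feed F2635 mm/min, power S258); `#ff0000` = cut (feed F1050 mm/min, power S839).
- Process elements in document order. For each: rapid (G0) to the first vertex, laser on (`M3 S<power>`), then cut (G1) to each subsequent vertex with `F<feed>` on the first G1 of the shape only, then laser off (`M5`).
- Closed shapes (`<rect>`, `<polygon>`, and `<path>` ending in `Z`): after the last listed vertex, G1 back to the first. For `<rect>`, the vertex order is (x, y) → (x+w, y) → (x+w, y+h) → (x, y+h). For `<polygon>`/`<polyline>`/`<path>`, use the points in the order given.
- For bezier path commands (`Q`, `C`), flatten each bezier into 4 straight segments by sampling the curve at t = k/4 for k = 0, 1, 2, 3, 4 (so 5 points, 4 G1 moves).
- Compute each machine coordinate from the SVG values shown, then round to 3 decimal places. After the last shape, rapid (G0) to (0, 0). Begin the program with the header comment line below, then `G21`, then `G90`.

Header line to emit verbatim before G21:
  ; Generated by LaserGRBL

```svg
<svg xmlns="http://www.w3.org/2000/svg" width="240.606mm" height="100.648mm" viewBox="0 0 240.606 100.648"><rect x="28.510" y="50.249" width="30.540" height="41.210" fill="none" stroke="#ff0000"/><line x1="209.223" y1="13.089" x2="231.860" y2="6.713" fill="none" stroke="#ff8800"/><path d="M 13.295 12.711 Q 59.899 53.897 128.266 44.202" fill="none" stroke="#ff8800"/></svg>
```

Since the viewBox matches the mm dimensions, user units are millimetres directly. The only transform is the Y-flip y_m = 100.648 − y_svg.

Shape 1 is a rectangle drawn with `<rect>`. Its stroke #ff0000 means cut at S839, F1050. After flipping Y the toolpath is (28.510,50.399) → (59.050,50.399) → (59.050,9.189) → (28.510,9.189) → (28.510,50.399), returning to the start.

Shape 2 is a line segment drawn with `<line>`. Its stroke #ff8800 means engrave at S258, F2635. After flipping Y the toolpath is (209.223,87.559) → (231.860,93.935).

Shape 3 is a quadratic bezier drawn with `<path>`. Its stroke #ff8800 means engrave at S258, F2635. After flipping Y the toolpath is (13.295,87.937) → (37.957,70.524) → (65.340,59.471) → (95.443,54.779) → (128.266,56.446).

; Generated by LaserGRBL
G21
G90
G0 X28.510 Y50.399
M3 S839
G1 X59.050 Y50.399 F1050
G1 X59.050 Y9.189
G1 X28.510 Y9.189
G1 X28.510 Y50.399
M5
G0 X209.223 Y87.559
M3 S258
G1 X231.860 Y93.935 F2635
M5
G0 X13.295 Y87.937
M3 S258
G1 X37.957 Y70.524 F2635
G1 X65.340 Y59.471
G1 X95.443 Y54.779
G1 X128.266 Y56.446
M5
G0 X0.000 Y0.000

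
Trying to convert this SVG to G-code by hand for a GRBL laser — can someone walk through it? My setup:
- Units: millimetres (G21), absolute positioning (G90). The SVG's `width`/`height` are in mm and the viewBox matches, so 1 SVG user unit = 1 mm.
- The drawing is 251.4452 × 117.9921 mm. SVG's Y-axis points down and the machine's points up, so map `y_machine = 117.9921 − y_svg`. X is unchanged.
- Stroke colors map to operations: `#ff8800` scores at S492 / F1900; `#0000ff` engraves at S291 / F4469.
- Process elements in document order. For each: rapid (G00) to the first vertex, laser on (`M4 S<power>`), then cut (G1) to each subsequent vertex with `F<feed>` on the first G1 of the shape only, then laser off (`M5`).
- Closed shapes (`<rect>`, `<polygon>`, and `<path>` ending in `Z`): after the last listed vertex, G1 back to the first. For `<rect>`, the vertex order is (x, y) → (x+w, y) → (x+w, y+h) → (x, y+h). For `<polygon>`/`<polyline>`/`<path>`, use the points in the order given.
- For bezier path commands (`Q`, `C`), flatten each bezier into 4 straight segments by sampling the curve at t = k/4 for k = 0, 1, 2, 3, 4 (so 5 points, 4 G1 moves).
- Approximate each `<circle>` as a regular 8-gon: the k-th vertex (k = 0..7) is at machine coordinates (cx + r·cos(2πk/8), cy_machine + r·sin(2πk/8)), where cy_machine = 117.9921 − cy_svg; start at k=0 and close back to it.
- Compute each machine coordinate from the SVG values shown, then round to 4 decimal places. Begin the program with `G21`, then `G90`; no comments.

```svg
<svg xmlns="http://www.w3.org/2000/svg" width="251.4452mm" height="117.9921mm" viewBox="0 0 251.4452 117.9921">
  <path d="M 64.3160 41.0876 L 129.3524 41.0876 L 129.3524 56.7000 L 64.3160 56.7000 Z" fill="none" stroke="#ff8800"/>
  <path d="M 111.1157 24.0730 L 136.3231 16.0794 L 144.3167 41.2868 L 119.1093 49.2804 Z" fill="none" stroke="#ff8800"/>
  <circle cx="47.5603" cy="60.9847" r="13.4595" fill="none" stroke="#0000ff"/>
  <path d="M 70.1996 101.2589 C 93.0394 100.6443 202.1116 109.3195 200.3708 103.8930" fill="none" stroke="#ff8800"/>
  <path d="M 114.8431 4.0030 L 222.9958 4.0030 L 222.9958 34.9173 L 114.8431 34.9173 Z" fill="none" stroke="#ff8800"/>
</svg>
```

viewBox `0 0 251.4452 117.9921` with mm width/height → 1 unit = 1 mm. Flip: y_m = 117.9921 − y_svg.

**Shape 1** — `<path>` rectangle, stroke `#ff8800` → score (S492, F1900). Machine vertices: (64.3160,76.9045) → (129.3524,76.9045) → (129.3524,61.2921) → (64.3160,61.2921) → (64.3160,76.9045). Closed: final G1 returns to the first vertex.

**Shape 2** — `<path>` regular polygon, stroke `#ff8800` → score (S492, F1900). Machine vertices: (111.1157,93.9191) → (136.3231,101.9127) → (144.3167,76.7053) → (119.1093,68.7117) → (111.1157,93.9191). Closed: final G1 returns to the first vertex.

**Shape 3** — `<circle>` circle, stroke `#0000ff` → engrave (S291, F4469). Machine vertices: (61.0198,57.0074) → (57.0776,66.5247) → (47.5603,70.4669) → (38.0430,66.5247) → (34.1008,57.0074) → (38.0430,47.4901) → (47.5603,43.5479) → (57.0776,47.4901) → (61.0198,57.0074). Closed: final G1 returns to the first vertex.

**Shape 4** — `<path>` cubic bezier, stroke `#ff8800` → score (S492, F1900). Control points (SVG): P0=(70.1996,101.2589), P1=(93.0394,100.6443), P2=(202.1116,109.3195), P3=(200.3708,103.8930); sampled at t=k/4. Machine vertices: (70.1996,16.7332) → (100.4192,15.8178) → (144.5029,13.6117) → (183.9778,12.3078) → (200.3708,14.0991). Open path.

**Shape 5** — `<path>` rectangle, stroke `#ff8800` → score (S492, F1900). Machine vertices: (114.8431,113.9891) → (222.9958,113.9891) → (222.9958,83.0748) → (114.8431,83.0748) → (114.8431,113.9891). Closed: final G1 returns to the first vertex.

G21
G90
G00 X64.3160 Y76.9045
M4 S492
G1 X129.3524 Y76.9045 F1900
G1 X129.3524 Y61.2921
G1 X64.3160 Y61.2921
G1 X64.3160 Y76.9045
M5
G00 X111.1157 Y93.9191
M4 S492
G1 X136.3231 Y101.9127 F1900
G1 X144.3167 Y76.7053
G1 X119.1093 Y68.7117
G1 X111.1157 Y93.9191
M5
G00 X61.0198 Y57.0074
M4 S291
G1 X57.0776 Y66.5247 F4469
G1 X47.5603 Y70.4669
G1 X38.0430 Y66.5247
G1 X34.1008 Y57.0074
G1 X38.0430 Y47.4901
G1 X47.5603 Y43.5479
G1 X57.0776 Y47.4901
G1 X61.0198 Y57.0074
M5
G00 X70.1996 Y16.7332
M4 S492
G1 X100.4192 Y15.8178 F1900
G1 X144.5029 Y13.6117
G1 X183.9778 Y12.3078
G1 X200.3708 Y14.0991
M5
G00 X114.8431 Y113.9891
M4 S492
G1 X222.9958 Y113.9891 F1900
G1 X222.9958 Y83.0748
G1 X114.8431 Y83.0748
G1 X114.8431 Y113.9891
M5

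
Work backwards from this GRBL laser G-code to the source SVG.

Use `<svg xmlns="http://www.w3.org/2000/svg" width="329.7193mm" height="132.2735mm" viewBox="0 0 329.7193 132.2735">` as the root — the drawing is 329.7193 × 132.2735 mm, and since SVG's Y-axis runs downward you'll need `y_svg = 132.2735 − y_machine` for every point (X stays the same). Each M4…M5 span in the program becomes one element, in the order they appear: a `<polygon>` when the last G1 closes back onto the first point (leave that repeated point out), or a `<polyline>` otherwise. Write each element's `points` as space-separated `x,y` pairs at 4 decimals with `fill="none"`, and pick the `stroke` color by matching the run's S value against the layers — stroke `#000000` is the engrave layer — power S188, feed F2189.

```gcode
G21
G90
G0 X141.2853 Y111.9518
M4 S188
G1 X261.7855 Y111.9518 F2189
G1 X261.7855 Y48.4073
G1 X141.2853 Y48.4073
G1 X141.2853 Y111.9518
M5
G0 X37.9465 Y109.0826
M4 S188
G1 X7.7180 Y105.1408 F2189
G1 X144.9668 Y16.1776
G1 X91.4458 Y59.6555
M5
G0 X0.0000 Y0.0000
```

Each laser-on run becomes one SVG element. Flip Y back into SVG space with y_svg = 132.2735 − y_machine. Every run uses S188, so all elements get stroke `#000000` (engrave).

Run 1: The run returns to its start, so emit a `<polygon>` with points (Y-flipped): 141.2853,20.3217 261.7855,20.3217 261.7855,83.8662 141.2853,83.8662.

Run 2: The run is open, so emit a `<polyline>` with points (Y-flipped): 37.9465,23.1909 7.7180,27.1327 144.9668,116.0959 91.4458,72.6180.

<svg xmlns="http://www.w3.org/2000/svg" width="329.7193mm" height="132.2735mm" viewBox="0 0 329.7193 132.2735">
  <polygon points="141.2853,20.3217 261.7855,20.3217 261.7855,83.8662 141.2853,83.8662" fill="none" stroke="#000000"/>
  <polyline points="37.9465,23.1909 7.7180,27.1327 144.9668,116.0959 91.4458,72.6180" fill="none" stroke="#000000"/>
</svg>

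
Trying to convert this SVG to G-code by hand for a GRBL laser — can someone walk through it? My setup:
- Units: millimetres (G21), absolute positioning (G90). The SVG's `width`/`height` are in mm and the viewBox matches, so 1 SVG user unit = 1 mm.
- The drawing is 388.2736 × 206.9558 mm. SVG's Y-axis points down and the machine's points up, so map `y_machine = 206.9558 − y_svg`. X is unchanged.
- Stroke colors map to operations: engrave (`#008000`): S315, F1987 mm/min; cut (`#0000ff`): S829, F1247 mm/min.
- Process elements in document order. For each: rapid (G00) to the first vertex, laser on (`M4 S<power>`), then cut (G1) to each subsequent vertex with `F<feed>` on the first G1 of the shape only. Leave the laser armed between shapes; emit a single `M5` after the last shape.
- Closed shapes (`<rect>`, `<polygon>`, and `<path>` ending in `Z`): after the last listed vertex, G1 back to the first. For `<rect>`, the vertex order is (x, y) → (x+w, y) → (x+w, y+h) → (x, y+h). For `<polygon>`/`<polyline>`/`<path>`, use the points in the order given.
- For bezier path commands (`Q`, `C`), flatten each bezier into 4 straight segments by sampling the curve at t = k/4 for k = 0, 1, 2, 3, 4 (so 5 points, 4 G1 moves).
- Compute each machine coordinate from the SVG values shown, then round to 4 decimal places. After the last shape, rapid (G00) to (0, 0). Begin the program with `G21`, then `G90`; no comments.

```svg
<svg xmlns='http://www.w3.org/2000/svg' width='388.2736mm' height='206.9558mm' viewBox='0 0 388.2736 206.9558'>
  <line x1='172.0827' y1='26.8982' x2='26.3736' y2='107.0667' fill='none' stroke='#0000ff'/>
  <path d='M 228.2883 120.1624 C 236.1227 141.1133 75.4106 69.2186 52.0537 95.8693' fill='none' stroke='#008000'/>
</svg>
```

Since the viewBox matches the mm dimensions, user units are millimetres directly. The only transform is the Y-flip y_m = 206.9558 − y_svg.

Shape 1 is a line segment drawn with `<line>`. Its stroke #0000ff means cut at S829, F1247. After flipping Y the toolpath is (172.0827,180.0576) → (26.3736,99.8891).

Shape 2 is a cubic bezier drawn with `<path>`. Its stroke #008000 means engrave at S315, F1987. After flipping Y the toolpath is (228.2883,86.7934) → (207.3413,85.4983) → (151.8677,101.0774) → (90.5458,115.5877) → (52.0537,111.0865).

G21
G90
G00 X172.0827 Y180.0576
M4 S829
G1 X26.3736 Y99.8891 F1247
G00 X228.2883 Y86.7934
M4 S315
G1 X207.3413 Y85.4983 F1987
G1 X151.8677 Y101.0774
G1 X90.5458 Y115.5877
G1 X52.0537 Y111.0865
M5
G00 X0.0000 Y0.0000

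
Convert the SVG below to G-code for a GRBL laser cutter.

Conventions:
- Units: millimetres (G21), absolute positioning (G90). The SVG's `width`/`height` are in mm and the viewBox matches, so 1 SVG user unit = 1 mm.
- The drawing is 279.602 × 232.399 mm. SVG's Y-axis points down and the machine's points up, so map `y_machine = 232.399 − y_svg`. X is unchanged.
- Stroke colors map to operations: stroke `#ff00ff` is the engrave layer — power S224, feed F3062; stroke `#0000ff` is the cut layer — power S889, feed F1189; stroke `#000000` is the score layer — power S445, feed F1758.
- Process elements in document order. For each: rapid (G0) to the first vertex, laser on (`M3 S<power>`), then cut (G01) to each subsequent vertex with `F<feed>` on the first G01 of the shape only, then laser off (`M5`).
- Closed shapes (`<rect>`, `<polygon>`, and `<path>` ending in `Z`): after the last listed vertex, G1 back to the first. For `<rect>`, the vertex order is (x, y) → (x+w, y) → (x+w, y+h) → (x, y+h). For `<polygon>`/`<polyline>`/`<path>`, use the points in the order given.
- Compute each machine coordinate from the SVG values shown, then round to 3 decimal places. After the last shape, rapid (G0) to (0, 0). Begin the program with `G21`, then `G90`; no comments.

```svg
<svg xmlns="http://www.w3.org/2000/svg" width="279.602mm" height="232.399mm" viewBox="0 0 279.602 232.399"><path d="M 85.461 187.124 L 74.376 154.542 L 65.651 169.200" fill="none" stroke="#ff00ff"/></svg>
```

G21
G90
G0 X85.461 Y45.275
M3 S224
G01 X74.376 Y77.857 F3062
G01 X65.651 Y63.199
M5
G0 X0.000 Y0.000

1 u = 1 mm; y_m = 232.399 − y.

[1] `<path>` open polyline, #ff00ff→engrave S224 F3062: (85.461,45.275) → (74.376,77.857) → (65.651,63.199)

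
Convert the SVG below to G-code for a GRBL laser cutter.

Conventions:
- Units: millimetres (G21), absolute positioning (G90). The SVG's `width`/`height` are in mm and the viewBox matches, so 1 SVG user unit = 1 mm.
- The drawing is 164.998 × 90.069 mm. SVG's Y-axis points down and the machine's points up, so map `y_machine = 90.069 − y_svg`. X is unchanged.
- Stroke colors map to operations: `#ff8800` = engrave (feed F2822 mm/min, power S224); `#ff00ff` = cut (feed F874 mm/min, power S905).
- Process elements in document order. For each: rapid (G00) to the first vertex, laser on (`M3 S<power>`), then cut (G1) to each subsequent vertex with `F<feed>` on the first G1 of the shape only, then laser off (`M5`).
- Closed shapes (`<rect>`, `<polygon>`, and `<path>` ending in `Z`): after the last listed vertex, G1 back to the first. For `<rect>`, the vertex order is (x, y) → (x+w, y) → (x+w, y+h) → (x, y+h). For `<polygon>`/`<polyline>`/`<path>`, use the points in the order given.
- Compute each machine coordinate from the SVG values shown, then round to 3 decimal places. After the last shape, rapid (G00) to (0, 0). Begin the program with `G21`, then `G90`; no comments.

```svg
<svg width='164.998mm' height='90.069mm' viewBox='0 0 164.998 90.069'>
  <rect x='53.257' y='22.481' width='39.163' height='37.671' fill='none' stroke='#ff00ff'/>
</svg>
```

1 u = 1 mm; y_m = 90.069 − y.

[1] `<rect>` rectangle, #ff00ff→cut S905 F874: (53.257,67.588) → (92.420,67.588) → (92.420,29.917) → (53.257,29.917) → (53.257,67.588) (closed)

G21
G90
G00 X53.257 Y67.588
M3 S905
G1 X92.420 Y67.588 F874
G1 X92.420 Y29.917
G1 X53.257 Y29.917
G1 X53.257 Y67.588
M5
G00 X0.000 Y0.000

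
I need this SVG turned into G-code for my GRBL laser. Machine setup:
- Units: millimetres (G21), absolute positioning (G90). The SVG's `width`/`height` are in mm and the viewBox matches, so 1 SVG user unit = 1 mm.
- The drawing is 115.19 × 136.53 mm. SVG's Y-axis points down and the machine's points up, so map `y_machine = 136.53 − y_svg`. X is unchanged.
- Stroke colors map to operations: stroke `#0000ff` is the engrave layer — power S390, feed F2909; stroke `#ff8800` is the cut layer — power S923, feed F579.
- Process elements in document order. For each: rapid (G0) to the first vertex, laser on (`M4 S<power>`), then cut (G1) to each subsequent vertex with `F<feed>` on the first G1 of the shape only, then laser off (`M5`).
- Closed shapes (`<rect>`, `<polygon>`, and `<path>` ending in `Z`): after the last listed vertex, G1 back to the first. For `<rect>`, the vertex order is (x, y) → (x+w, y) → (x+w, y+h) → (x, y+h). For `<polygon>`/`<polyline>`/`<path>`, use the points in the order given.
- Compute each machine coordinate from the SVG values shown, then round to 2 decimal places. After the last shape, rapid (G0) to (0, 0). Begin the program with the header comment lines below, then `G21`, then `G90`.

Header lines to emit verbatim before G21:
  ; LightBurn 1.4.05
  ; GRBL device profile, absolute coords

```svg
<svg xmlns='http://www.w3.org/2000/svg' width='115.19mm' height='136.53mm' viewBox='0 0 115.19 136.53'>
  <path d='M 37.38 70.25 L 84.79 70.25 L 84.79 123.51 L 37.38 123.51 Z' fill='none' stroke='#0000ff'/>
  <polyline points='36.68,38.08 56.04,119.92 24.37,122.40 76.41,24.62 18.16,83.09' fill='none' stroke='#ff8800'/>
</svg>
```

Since the viewBox matches the mm dimensions, user units are millimetres directly. The only transform is the Y-flip y_m = 136.53 − y_svg.

Shape 1 is a rectangle drawn with `<path>`. Its stroke #0000ff means engrave at S390, F2909. After flipping Y the toolpath is (37.38,66.28) → (84.79,66.28) → (84.79,13.02) → (37.38,13.02) → (37.38,66.28), returning to the start.

Shape 2 is a open polyline drawn with `<polyline>`. Its stroke #ff8800 means cut at S923, F579. After flipping Y the toolpath is (36.68,98.45) → (56.04,16.61) → (24.37,14.13) → (76.41,111.91) → (18.16,53.44).

; LightBurn 1.4.05
; GRBL device profile, absolute coords
G21
G90
G0 X37.38 Y66.28
M4 S390
G1 X84.79 Y66.28 F2909
G1 X84.79 Y13.02
G1 X37.38 Y13.02
G1 X37.38 Y66.28
M5
G0 X36.68 Y98.45
M4 S923
G1 X56.04 Y16.61 F579
G1 X24.37 Y14.13
G1 X76.41 Y111.91
G1 X18.16 Y53.44
M5
G0 X0.00 Y0.00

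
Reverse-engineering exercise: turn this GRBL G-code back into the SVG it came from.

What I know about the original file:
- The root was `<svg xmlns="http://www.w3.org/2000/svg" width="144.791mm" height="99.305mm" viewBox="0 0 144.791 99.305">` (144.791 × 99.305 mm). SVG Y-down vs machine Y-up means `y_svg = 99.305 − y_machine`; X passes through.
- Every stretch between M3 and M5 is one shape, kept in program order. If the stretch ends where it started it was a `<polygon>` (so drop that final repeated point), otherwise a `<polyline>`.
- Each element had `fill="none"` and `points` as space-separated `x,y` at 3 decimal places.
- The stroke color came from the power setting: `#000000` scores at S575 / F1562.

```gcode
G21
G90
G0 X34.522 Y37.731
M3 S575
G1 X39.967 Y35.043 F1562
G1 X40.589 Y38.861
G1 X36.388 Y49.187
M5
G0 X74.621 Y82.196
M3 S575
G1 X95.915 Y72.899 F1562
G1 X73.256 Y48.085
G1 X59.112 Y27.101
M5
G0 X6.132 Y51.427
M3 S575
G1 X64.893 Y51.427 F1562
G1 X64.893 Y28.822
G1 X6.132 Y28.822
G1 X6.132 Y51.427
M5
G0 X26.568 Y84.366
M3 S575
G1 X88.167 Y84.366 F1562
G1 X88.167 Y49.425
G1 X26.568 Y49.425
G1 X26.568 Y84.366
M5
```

<svg xmlns="http://www.w3.org/2000/svg" width="144.791mm" height="99.305mm" viewBox="0 0 144.791 99.305">
  <polyline points="34.522,61.574 39.967,64.262 40.589,60.444 36.388,50.118" fill="none" stroke="#000000"/>
  <polyline points="74.621,17.109 95.915,26.406 73.256,51.220 59.112,72.204" fill="none" stroke="#000000"/>
  <polygon points="6.132,47.878 64.893,47.878 64.893,70.483 6.132,70.483" fill="none" stroke="#000000"/>
  <polygon points="26.568,14.939 88.167,14.939 88.167,49.880 26.568,49.880" fill="none" stroke="#000000"/>
</svg>

Machine Y-up, SVG Y-down with viewBox height 99.305, so y_svg = 99.305 − y_machine; X carries over. Every run uses S575, so all elements get stroke `#000000` (score).

Run 1: The run is open, so emit a `<polyline>` with points (Y-flipped): 34.522,61.574 39.967,64.262 40.589,60.444 36.388,50.118.

Run 2: The run is open, so emit a `<polyline>` with points (Y-flipped): 74.621,17.109 95.915,26.406 73.256,51.220 59.112,72.204.

Run 3: The run returns to its start, so emit a `<polygon>` with points (Y-flipped): 6.132,47.878 64.893,47.878 64.893,70.483 6.132,70.483.

Run 4: The run returns to its start, so emit a `<polygon>` with points (Y-flipped): 26.568,14.939 88.167,14.939 88.167,49.880 26.568,49.880.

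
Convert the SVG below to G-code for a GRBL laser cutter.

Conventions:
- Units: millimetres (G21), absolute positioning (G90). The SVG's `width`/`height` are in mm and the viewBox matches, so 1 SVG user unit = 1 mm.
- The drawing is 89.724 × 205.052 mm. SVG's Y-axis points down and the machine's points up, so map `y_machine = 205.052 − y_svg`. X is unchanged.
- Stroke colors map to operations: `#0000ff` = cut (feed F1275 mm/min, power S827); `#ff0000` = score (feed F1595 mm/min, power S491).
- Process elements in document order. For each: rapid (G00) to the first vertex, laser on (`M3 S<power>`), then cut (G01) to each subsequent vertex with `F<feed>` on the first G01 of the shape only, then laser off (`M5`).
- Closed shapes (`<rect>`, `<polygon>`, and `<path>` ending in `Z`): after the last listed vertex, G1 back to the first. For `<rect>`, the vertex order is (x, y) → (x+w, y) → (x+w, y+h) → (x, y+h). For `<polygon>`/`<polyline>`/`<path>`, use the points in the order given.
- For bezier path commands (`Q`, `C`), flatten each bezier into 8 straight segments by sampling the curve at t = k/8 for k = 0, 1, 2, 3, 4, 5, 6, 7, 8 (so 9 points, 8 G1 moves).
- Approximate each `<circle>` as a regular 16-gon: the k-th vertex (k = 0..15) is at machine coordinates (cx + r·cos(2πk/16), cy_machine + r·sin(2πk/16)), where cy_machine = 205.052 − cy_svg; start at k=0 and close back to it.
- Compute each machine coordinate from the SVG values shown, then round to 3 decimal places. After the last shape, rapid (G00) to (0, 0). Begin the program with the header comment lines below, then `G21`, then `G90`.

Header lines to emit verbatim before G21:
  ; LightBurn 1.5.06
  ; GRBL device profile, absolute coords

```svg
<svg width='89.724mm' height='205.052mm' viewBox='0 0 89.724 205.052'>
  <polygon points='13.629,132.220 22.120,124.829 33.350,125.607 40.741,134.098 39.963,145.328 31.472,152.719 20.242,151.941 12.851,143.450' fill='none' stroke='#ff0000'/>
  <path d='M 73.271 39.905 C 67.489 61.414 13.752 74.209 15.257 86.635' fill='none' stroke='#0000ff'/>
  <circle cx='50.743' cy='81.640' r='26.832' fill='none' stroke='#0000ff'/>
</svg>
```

1 u = 1 mm; y_m = 205.052 − y.

[1] `<polygon>` regular polygon, #ff0000→score S491 F1595: (13.629,72.832) → (22.120,80.223) → (33.350,79.445) → (40.741,70.954) → (39.963,59.724) → (31.472,52.333) → (20.242,53.111) → (12.851,61.602) → (13.629,72.832) (closed)

[2] `<path>` cubic bezier, #0000ff→cut S827 F1275: (73.271,165.147) → (69.056,157.473) → (61.555,150.519) → (51.977,144.186) → (41.531,138.376) → (31.427,132.992) → (22.874,127.936) → (17.081,123.110) → (15.257,118.417)

[3] `<circle>` circle, #0000ff→cut S827 F1275: (77.575,123.412) → (75.533,133.680) → (69.716,142.385) → (61.011,148.202) → (50.743,150.244) → (40.475,148.202) → (31.770,142.385) → (25.953,133.680) → (23.911,123.412) → (25.953,113.144) → (31.770,104.439) → (40.475,98.622) → (50.743,96.580) → (61.011,98.622) → (69.716,104.439) → (75.533,113.144) → (77.575,123.412) (closed)

; LightBurn 1.5.06
; GRBL device profile, absolute coords
G21
G90
G00 X13.629 Y72.832
M3 S491
G01 X22.120 Y80.223 F1595
G01 X33.350 Y79.445
G01 X40.741 Y70.954
G01 X39.963 Y59.724
G01 X31.472 Y52.333
G01 X20.242 Y53.111
G01 X12.851 Y61.602
G01 X13.629 Y72.832
M5
G00 X73.271 Y165.147
M3 S827
G01 X69.056 Y157.473 F1275
G01 X61.555 Y150.519
G01 X51.977 Y144.186
G01 X41.531 Y138.376
G01 X31.427 Y132.992
G01 X22.874 Y127.936
G01 X17.081 Y123.110
G01 X15.257 Y118.417
M5
G00 X77.575 Y123.412
M3 S827
G01 X75.533 Y133.680 F1275
G01 X69.716 Y142.385
G01 X61.011 Y148.202
G01 X50.743 Y150.244
G01 X40.475 Y148.202
G01 X31.770 Y142.385
G01 X25.953 Y133.680
G01 X23.911 Y123.412
G01 X25.953 Y113.144
G01 X31.770 Y104.439
G01 X40.475 Y98.622
G01 X50.743 Y96.580
G01 X61.011 Y98.622
G01 X69.716 Y104.439
G01 X75.533 Y113.144
G01 X77.575 Y123.412
M5
G00 X0.000 Y0.000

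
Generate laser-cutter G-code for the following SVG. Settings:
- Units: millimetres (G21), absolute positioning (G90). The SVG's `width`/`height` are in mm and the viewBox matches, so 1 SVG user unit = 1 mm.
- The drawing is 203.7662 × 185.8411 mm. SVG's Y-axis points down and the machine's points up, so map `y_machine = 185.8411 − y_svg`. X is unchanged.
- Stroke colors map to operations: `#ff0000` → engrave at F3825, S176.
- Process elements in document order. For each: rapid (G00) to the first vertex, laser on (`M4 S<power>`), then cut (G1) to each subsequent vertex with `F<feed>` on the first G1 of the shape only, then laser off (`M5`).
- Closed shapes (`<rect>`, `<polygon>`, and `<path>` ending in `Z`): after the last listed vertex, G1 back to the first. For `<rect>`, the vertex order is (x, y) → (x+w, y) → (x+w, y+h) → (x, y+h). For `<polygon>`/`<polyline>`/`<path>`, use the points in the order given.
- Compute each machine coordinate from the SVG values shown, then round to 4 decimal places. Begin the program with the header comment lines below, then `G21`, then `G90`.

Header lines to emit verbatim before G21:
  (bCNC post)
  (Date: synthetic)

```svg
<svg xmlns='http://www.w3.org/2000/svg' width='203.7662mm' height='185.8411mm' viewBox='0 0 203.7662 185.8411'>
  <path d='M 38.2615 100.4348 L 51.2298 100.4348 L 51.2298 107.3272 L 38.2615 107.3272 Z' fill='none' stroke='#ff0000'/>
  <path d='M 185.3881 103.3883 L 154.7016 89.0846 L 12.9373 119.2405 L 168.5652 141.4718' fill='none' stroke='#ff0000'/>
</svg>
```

1 u = 1 mm; y_m = 185.8411 − y.

[1] `<path>` rectangle, #ff0000→engrave S176 F3825: (38.2615,85.4063) → (51.2298,85.4063) → (51.2298,78.5139) → (38.2615,78.5139) → (38.2615,85.4063) (closed)

[2] `<path>` open polyline, #ff0000→engrave S176 F3825: (185.3881,82.4528) → (154.7016,96.7565) → (12.9373,66.6006) → (168.5652,44.3693)

(bCNC post)
(Date: synthetic)
G21
G90
G00 X38.2615 Y85.4063
M4 S176
G1 X51.2298 Y85.4063 F3825
G1 X51.2298 Y78.5139
G1 X38.2615 Y78.5139
G1 X38.2615 Y85.4063
M5
G00 X185.3881 Y82.4528
M4 S176
G1 X154.7016 Y96.7565 F3825
G1 X12.9373 Y66.6006
G1 X168.5652 Y44.3693
M5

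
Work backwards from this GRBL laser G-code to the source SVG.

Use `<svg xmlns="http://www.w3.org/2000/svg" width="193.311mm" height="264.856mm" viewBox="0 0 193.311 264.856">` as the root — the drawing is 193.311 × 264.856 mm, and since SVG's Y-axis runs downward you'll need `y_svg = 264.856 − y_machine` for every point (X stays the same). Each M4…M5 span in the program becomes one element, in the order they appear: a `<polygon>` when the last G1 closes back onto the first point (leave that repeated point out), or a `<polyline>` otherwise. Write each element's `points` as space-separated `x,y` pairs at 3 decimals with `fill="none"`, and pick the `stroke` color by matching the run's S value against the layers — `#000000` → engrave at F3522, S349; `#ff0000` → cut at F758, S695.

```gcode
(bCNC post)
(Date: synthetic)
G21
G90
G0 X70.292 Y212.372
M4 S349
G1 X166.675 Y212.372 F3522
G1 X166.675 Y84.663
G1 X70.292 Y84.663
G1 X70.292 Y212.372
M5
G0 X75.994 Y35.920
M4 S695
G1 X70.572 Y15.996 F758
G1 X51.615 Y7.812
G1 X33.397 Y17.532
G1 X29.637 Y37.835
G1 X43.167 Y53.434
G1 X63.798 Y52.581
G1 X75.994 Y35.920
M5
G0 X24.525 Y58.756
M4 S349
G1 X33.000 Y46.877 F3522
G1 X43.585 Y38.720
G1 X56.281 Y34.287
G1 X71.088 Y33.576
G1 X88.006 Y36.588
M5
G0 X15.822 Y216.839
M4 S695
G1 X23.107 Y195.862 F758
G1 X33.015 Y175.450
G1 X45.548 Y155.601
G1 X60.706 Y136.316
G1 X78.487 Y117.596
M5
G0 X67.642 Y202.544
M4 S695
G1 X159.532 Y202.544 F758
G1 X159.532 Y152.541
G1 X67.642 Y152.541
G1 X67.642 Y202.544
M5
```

Each laser-on run becomes one SVG element. Flip Y back into SVG space with y_svg = 264.856 − y_machine.

Run 1: the run's S349 means `#000000` (engrave). The run returns to its start, so emit a `<polygon>` with points (Y-flipped): 70.292,52.484 166.675,52.484 166.675,180.193 70.292,180.193.

Run 2: S695 ⇒ cut layer `#ff0000`. The run returns to its start, so emit a `<polygon>` with points (Y-flipped): 75.994,228.936 70.572,248.860 51.615,257.044 33.397,247.324 29.637,227.021 43.167,211.422 63.798,212.275.

Run 3: the run's S349 means `#000000` (engrave). The run is open, so emit a `<polyline>` with points (Y-flipped): 24.525,206.100 33.000,217.979 43.585,226.136 56.281,230.569 71.088,231.280 88.006,228.268.

Run 4: power S695 maps to stroke `#ff0000` (cut). The run is open, so emit a `<polyline>` with points (Y-flipped): 15.822,48.017 23.107,68.994 33.015,89.406 45.548,109.255 60.706,128.540 78.487,147.260.

Run 5: power S695 maps to stroke `#ff0000` (cut). The run returns to its start, so emit a `<polygon>` with points (Y-flipped): 67.642,62.312 159.532,62.312 159.532,112.315 67.642,112.315.

<svg xmlns="http://www.w3.org/2000/svg" width="193.311mm" height="264.856mm" viewBox="0 0 193.311 264.856">
  <polygon points="70.292,52.484 166.675,52.484 166.675,180.193 70.292,180.193" fill="none" stroke="#000000"/>
  <polygon points="75.994,228.936 70.572,248.860 51.615,257.044 33.397,247.324 29.637,227.021 43.167,211.422 63.798,212.275" fill="none" stroke="#ff0000"/>
  <polyline points="24.525,206.100 33.000,217.979 43.585,226.136 56.281,230.569 71.088,231.280 88.006,228.268" fill="none" stroke="#000000"/>
  <polyline points="15.822,48.017 23.107,68.994 33.015,89.406 45.548,109.255 60.706,128.540 78.487,147.260" fill="none" stroke="#ff0000"/>
  <polygon points="67.642,62.312 159.532,62.312 159.532,112.315 67.642,112.315" fill="none" stroke="#ff0000"/>
</svg>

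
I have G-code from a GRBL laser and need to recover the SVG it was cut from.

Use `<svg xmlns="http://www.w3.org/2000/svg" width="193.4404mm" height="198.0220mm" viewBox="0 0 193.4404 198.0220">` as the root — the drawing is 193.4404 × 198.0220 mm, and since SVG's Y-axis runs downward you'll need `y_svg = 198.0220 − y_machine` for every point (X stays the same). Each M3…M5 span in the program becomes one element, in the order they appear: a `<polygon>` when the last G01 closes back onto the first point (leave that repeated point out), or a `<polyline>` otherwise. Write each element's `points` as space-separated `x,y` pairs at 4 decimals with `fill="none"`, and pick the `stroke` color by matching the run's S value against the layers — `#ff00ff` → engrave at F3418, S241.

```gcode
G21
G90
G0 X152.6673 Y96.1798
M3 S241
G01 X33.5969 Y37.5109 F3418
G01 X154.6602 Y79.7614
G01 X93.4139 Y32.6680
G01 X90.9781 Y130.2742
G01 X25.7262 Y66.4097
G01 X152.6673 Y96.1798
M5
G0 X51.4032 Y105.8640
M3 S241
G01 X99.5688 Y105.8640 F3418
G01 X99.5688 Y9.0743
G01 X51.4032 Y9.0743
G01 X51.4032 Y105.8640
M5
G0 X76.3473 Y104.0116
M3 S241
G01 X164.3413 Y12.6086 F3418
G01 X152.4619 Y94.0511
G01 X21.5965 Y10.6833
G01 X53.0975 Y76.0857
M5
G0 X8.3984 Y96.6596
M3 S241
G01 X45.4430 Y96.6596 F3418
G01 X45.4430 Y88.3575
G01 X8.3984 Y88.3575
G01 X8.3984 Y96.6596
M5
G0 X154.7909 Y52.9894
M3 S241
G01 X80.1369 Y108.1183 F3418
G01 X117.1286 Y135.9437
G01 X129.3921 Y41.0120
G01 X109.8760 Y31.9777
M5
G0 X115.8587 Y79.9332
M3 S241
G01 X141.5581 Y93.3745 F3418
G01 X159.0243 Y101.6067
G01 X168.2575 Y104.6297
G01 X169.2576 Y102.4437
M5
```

Each laser-on run becomes one SVG element. Flip Y back into SVG space with y_svg = 198.0220 − y_machine. Every run uses S241, so all elements get stroke `#ff00ff` (engrave).

Run 1: The run returns to its start, so emit a `<polygon>` with points (Y-flipped): 152.6673,101.8422 33.5969,160.5111 154.6602,118.2606 93.4139,165.3540 90.9781,67.7478 25.7262,131.6123.

Run 2: The run returns to its start, so emit a `<polygon>` with points (Y-flipped): 51.4032,92.1580 99.5688,92.1580 99.5688,188.9477 51.4032,188.9477.

Run 3: The run is open, so emit a `<polyline>` with points (Y-flipped): 76.3473,94.0104 164.3413,185.4134 152.4619,103.9709 21.5965,187.3387 53.0975,121.9363.

Run 4: The run returns to its start, so emit a `<polygon>` with points (Y-flipped): 8.3984,101.3624 45.4430,101.3624 45.4430,109.6645 8.3984,109.6645.

Run 5: The run is open, so emit a `<polyline>` with points (Y-flipped): 154.7909,145.0326 80.1369,89.9037 117.1286,62.0783 129.3921,157.0100 109.8760,166.0443.

Run 6: The run is open, so emit a `<polyline>` with points (Y-flipped): 115.8587,118.0888 141.5581,104.6475 159.0243,96.4153 168.2575,93.3923 169.2576,95.5783.

<svg xmlns="http://www.w3.org/2000/svg" width="193.4404mm" height="198.0220mm" viewBox="0 0 193.4404 198.0220">
  <polygon points="152.6673,101.8422 33.5969,160.5111 154.6602,118.2606 93.4139,165.3540 90.9781,67.7478 25.7262,131.6123" fill="none" stroke="#ff00ff"/>
  <polygon points="51.4032,92.1580 99.5688,92.1580 99.5688,188.9477 51.4032,188.9477" fill="none" stroke="#ff00ff"/>
  <polyline points="76.3473,94.0104 164.3413,185.4134 152.4619,103.9709 21.5965,187.3387 53.0975,121.9363" fill="none" stroke="#ff00ff"/>
  <polygon points="8.3984,101.3624 45.4430,101.3624 45.4430,109.6645 8.3984,109.6645" fill="none" stroke="#ff00ff"/>
  <polyline points="154.7909,145.0326 80.1369,89.9037 117.1286,62.0783 129.3921,157.0100 109.8760,166.0443" fill="none" stroke="#ff00ff"/>
  <polyline points="115.8587,118.0888 141.5581,104.6475 159.0243,96.4153 168.2575,93.3923 169.2576,95.5783" fill="none" stroke="#ff00ff"/>
</svg>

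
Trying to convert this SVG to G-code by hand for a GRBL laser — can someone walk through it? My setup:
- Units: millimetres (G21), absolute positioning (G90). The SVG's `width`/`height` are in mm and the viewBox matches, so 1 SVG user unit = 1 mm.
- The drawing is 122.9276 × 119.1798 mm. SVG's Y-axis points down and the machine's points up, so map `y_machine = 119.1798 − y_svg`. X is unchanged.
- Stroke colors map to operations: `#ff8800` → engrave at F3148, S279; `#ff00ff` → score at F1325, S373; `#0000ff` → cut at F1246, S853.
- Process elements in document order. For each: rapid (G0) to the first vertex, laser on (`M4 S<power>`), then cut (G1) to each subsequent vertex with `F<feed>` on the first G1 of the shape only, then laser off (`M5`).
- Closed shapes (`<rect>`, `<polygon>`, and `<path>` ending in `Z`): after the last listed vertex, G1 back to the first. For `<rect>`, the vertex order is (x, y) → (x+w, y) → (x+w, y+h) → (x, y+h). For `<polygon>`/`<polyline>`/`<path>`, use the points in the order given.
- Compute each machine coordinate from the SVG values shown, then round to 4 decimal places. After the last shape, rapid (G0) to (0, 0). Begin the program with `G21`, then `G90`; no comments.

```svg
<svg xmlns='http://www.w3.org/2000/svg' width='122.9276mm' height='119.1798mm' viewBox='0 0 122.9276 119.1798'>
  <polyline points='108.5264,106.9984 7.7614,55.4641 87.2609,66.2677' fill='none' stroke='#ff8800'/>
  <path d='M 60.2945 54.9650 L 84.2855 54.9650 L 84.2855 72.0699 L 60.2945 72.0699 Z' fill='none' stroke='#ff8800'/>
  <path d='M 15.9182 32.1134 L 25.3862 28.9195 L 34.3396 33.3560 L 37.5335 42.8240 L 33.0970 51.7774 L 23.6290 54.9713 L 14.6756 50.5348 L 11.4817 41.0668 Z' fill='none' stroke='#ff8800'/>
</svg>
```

G21
G90
G0 X108.5264 Y12.1814
M4 S279
G1 X7.7614 Y63.7157 F3148
G1 X87.2609 Y52.9121
M5
G0 X60.2945 Y64.2148
M4 S279
G1 X84.2855 Y64.2148 F3148
G1 X84.2855 Y47.1099
G1 X60.2945 Y47.1099
G1 X60.2945 Y64.2148
M5
G0 X15.9182 Y87.0664
M4 S279
G1 X25.3862 Y90.2603 F3148
G1 X34.3396 Y85.8238
G1 X37.5335 Y76.3558
G1 X33.0970 Y67.4024
G1 X23.6290 Y64.2085
G1 X14.6756 Y68.6450
G1 X11.4817 Y78.1130
G1 X15.9182 Y87.0664
M5
G0 X0.0000 Y0.0000

viewBox `0 0 122.9276 119.1798` with mm width/height → 1 unit = 1 mm. Flip: y_m = 119.1798 − y_svg.

**Shape 1** — `<polyline>` open polyline, stroke `#ff8800` → engrave (S279, F3148). Machine vertices: (108.5264,12.1814) → (7.7614,63.7157) → (87.2609,52.9121). Open path.

**Shape 2** — `<path>` rectangle, stroke `#ff8800` → engrave (S279, F3148). Machine vertices: (60.2945,64.2148) → (84.2855,64.2148) → (84.2855,47.1099) → (60.2945,47.1099) → (60.2945,64.2148). Closed: final G1 returns to the first vertex.

**Shape 3** — `<path>` regular polygon, stroke `#ff8800` → engrave (S279, F3148). Machine vertices: (15.9182,87.0664) → (25.3862,90.2603) → (34.3396,85.8238) → (37.5335,76.3558) → (33.0970,67.4024) → (23.6290,64.2085) → (14.6756,68.6450) → (11.4817,78.1130) → (15.9182,87.0664). Closed: final G1 returns to the first vertex.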